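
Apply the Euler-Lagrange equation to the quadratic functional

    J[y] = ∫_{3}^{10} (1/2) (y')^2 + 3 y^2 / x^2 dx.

The Lagrangian is L = (1/2) (y')^2 + 3 y^2 / x^2.
Compute ∂L/∂y = 6y/x^2, ∂L/∂y' = y'.
The Euler-Lagrange equation d/dx(∂L/∂y') − ∂L/∂y = 0 reduces to
    y'' − 6/x^2 · y = 0  (x > 0).
Its general solution is
    y(x) = A x^3 + B x^(-2),
with A, B fixed by the endpoint conditions.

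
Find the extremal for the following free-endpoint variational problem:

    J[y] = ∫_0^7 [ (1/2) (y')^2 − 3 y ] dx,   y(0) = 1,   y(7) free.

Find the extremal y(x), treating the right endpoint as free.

The Lagrangian L = (1/2) (y')^2 − 3 y gives
    ∂L/∂y = −3,   ∂L/∂y' = y'.
Euler-Lagrange: d/dx(y') − (−3) = 0, i.e. y'' + 3 = 0, so
    y(x) = −(3/2) x^2 + C1 x + C2.
Fixed left endpoint y(0) = 1 ⇒ C2 = 1.
The right endpoint x = 7 is free, so the natural (transversality) condition is ∂L/∂y' |_{x=7} = 0, i.e. y'(7) = 0.
Compute y'(x) = −3 x + C1, so y'(7) = −21 + C1 = 0 ⇒ C1 = 21.
Therefore the extremal is
    y(x) = −(3/2) x^2 + 21 x + 1.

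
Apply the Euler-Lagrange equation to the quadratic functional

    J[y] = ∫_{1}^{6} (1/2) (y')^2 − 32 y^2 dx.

The Lagrangian is L = (1/2) (y')^2 − 32 y^2.
Compute ∂L/∂y = -64y, ∂L/∂y' = y'.
The Euler-Lagrange equation d/dx(∂L/∂y') − ∂L/∂y = 0 reduces to
    y'' + 64 y = 0.
Its general solution is
    y(x) = A sin(8x) + B cos(8x),
with A, B fixed by the endpoint conditions.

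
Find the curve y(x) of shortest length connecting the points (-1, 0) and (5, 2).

Arc-length functional: J[y] = ∫ sqrt(1 + (y')^2) dx.
Lagrangian L = sqrt(1 + (y')^2) has no explicit y dependence, so ∂L/∂y = 0 and the Euler-Lagrange equation gives
    d/dx( y' / sqrt(1 + (y')^2) ) = 0  ⇒  y' / sqrt(1 + (y')^2) = const.
Hence y' is constant, so y(x) is affine.
Fitting the endpoints (-1, 0) and (5, 2):
    slope m = (2 − 0) / (5 − (-1)) = 1/3,
    intercept c = 0 − m·(-1) = 1/3.
Extremal: y(x) = (1/3) x + 1/3.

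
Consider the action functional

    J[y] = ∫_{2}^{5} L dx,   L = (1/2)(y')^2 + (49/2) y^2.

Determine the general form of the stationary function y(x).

The Lagrangian is L = (1/2)(y')^2 + (49/2) y^2.
∂L/∂y = 49y.
∂L/∂y' = y'.
The Euler-Lagrange equation d/dx(∂L/∂y') − ∂L/∂y = 0 becomes:
    y'' - 49 y = 0
General solution: y(x) = A e^(7x) + B e^(-7x), where A and B are arbitrary constants fixed by the endpoint conditions.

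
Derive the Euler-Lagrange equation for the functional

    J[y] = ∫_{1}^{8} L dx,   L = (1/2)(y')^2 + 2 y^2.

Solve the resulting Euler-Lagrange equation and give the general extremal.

The Lagrangian is L = (1/2)(y')^2 + 2 y^2.
∂L/∂y = 4y.
∂L/∂y' = y'.
The Euler-Lagrange equation d/dx(∂L/∂y') − ∂L/∂y = 0 becomes:
    y'' - 4 y = 0
General solution: y(x) = A e^(2x) + B e^(-2x), where A and B are arbitrary constants fixed by the endpoint conditions.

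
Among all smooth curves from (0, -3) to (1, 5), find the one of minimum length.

Arc-length functional: J[y] = ∫ sqrt(1 + (y')^2) dx.
Lagrangian L = sqrt(1 + (y')^2) has no explicit y dependence, so ∂L/∂y = 0 and the Euler-Lagrange equation gives
    d/dx( y' / sqrt(1 + (y')^2) ) = 0  ⇒  y' / sqrt(1 + (y')^2) = const.
Hence y' is constant, so y(x) is affine.
Fitting the endpoints (0, -3) and (1, 5):
    slope m = (5 − (-3)) / (1 − 0) = 8,
    intercept c = (-3) − m·0 = -3.
Extremal: y(x) = 8 x - 3.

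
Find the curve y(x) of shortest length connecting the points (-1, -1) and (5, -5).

Arc-length functional: J[y] = ∫ sqrt(1 + (y')^2) dx.
Lagrangian L = sqrt(1 + (y')^2) has no explicit y dependence, so ∂L/∂y = 0 and the Euler-Lagrange equation gives
    d/dx( y' / sqrt(1 + (y')^2) ) = 0  ⇒  y' / sqrt(1 + (y')^2) = const.
Hence y' is constant, so y(x) is affine.
Fitting the endpoints (-1, -1) and (5, -5):
    slope m = ((-5) − (-1)) / (5 − (-1)) = -2/3,
    intercept c = (-1) − m·(-1) = -5/3.
Extremal: y(x) = (-2/3) x - 5/3.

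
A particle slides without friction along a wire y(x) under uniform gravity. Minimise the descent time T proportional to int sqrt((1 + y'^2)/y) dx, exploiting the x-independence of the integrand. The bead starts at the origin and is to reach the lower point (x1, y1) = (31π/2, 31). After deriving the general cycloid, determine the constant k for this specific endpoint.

The Lagrangian L = sqrt((1 + y'^2) / y) has no explicit x dependence, so the Beltrami identity applies:
    L − y' ∂L/∂y' = C.
Compute ∂L/∂y' = y' / sqrt(y (1 + y'^2)).
Substitute:
    sqrt((1 + y'^2)/y) − y'·y' / sqrt(y (1 + y'^2))
    = (1 + y'^2) / sqrt(y (1 + y'^2)) − y'^2 / sqrt(y (1 + y'^2))
    = 1 / sqrt(y (1 + y'^2)) = C.
Squaring and rearranging gives the first integral
    y (1 + y'^2) = 1/C^2 =: k   (constant).
Solving this first-order ODE by the substitution
    y = (k/2)(1 − cos θ)
yields the cycloid parameterisation
    x(θ) = (k/2)(θ − sin θ),   y(θ) = (k/2)(1 − cos θ).
The constant k is fixed by the endpoint condition.
Now fit the given lower endpoint (x1, y1) = (31π/2, 31). At the bottom of the first arch (θ = π), the parametric equations give
    y(π) = (k/2)(1 − cos π) = k,
    x(π) = (k/2)(π − sin π) = kπ/2.
Matching y(π) = 31 gives k = 31, consistent with x(π) = 31π/2. Therefore the specific cycloid is
    x(θ) = (31/2)(θ − sin θ),   y(θ) = (31/2)(1 − cos θ).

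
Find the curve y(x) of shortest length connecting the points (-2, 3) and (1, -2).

Arc-length functional: J[y] = ∫ sqrt(1 + (y')^2) dx.
Lagrangian L = sqrt(1 + (y')^2) has no explicit y dependence, so ∂L/∂y = 0 and the Euler-Lagrange equation gives
    d/dx( y' / sqrt(1 + (y')^2) ) = 0  ⇒  y' / sqrt(1 + (y')^2) = const.
Hence y' is constant, so y(x) is affine.
Fitting the endpoints (-2, 3) and (1, -2):
    slope m = ((-2) − 3) / (1 − (-2)) = -5/3,
    intercept c = 3 − m·(-2) = -1/3.
Extremal: y(x) = (-5/3) x - 1/3.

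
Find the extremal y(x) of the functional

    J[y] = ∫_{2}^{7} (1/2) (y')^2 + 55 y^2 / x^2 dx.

The Lagrangian is L = (1/2) (y')^2 + 55 y^2 / x^2.
Compute ∂L/∂y = 110y/x^2, ∂L/∂y' = y'.
The Euler-Lagrange equation d/dx(∂L/∂y') − ∂L/∂y = 0 reduces to
    y'' − 110/x^2 · y = 0  (x > 0).
Its general solution is
    y(x) = A x^11 + B x^(-10),
with A, B fixed by the endpoint conditions.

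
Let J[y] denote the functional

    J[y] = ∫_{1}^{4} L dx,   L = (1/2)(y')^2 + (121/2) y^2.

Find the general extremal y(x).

The Lagrangian is L = (1/2)(y')^2 + (121/2) y^2.
∂L/∂y = 121y.
∂L/∂y' = y'.
The Euler-Lagrange equation d/dx(∂L/∂y') − ∂L/∂y = 0 becomes:
    y'' - 121 y = 0
General solution: y(x) = A e^(11x) + B e^(-11x), where A and B are arbitrary constants fixed by the endpoint conditions.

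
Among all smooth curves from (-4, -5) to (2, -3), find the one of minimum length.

Arc-length functional: J[y] = ∫ sqrt(1 + (y')^2) dx.
Lagrangian L = sqrt(1 + (y')^2) has no explicit y dependence, so ∂L/∂y = 0 and the Euler-Lagrange equation gives
    d/dx( y' / sqrt(1 + (y')^2) ) = 0  ⇒  y' / sqrt(1 + (y')^2) = const.
Hence y' is constant, so y(x) is affine.
Fitting the endpoints (-4, -5) and (2, -3):
    slope m = ((-3) − (-5)) / (2 − (-4)) = 1/3,
    intercept c = (-5) − m·(-4) = -11/3.
Extremal: y(x) = (1/3) x - 11/3.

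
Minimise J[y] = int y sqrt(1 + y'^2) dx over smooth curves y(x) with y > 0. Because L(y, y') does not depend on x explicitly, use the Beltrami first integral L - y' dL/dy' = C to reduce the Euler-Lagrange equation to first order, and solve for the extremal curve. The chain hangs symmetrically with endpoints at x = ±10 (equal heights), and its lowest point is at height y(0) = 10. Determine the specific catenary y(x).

The Lagrangian L(y, y') = y sqrt(1 + y'^2) has no explicit x dependence, so the Beltrami identity applies:
    L − y' ∂L/∂y' = C.
Compute ∂L/∂y' = y · y' / sqrt(1 + y'^2). Then
    L − y' ∂L/∂y'
    = y sqrt(1 + y'^2) − y · y'^2 / sqrt(1 + y'^2)
    = y (1 + y'^2 − y'^2) / sqrt(1 + y'^2)
    = y / sqrt(1 + y'^2) = C.
Squaring gives y^2 = C^2 (1 + y'^2), i.e.
    y'^2 = y^2 / C^2 − 1.
Separating variables,
    dy / sqrt(y^2 − C^2) = dx / C,
and integrating gives arccosh(y / C) = (x − a)/C, so
    y(x) = C cosh((x − a)/C),
the catenary. The constants C and a are fixed by the two endpoint conditions (and, for the hanging-chain problem, the length constraint selects C).
Now fit the given data. The endpoints x = ±10 are symmetric at equal height, so the catenary is even about its minimum: a = 0 and y(x) = C cosh(x/C). The lowest point is y(0) = C cosh(0) = C, and we are told y(0) = 10, so C = 10. Therefore
    y(x) = 10 cosh(x/10),
and at the endpoints
    y(±10) = 10 cosh(10/10).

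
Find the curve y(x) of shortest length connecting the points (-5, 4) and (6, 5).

Arc-length functional: J[y] = ∫ sqrt(1 + (y')^2) dx.
Lagrangian L = sqrt(1 + (y')^2) has no explicit y dependence, so ∂L/∂y = 0 and the Euler-Lagrange equation gives
    d/dx( y' / sqrt(1 + (y')^2) ) = 0  ⇒  y' / sqrt(1 + (y')^2) = const.
Hence y' is constant, so y(x) is affine.
Fitting the endpoints (-5, 4) and (6, 5):
    slope m = (5 − 4) / (6 − (-5)) = 1/11,
    intercept c = 4 − m·(-5) = 49/11.
Extremal: y(x) = (1/11) x + 49/11.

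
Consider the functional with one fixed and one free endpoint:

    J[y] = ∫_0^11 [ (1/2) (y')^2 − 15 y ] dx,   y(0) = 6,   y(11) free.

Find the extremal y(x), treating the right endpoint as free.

The Lagrangian L = (1/2) (y')^2 − 15 y gives
    ∂L/∂y = −15,   ∂L/∂y' = y'.
Euler-Lagrange: d/dx(y') − (−15) = 0, i.e. y'' + 15 = 0, so
    y(x) = −(15/2) x^2 + C1 x + C2.
Fixed left endpoint y(0) = 6 ⇒ C2 = 6.
The right endpoint x = 11 is free, so the natural (transversality) condition is ∂L/∂y' |_{x=11} = 0, i.e. y'(11) = 0.
Compute y'(x) = −15 x + C1, so y'(11) = −165 + C1 = 0 ⇒ C1 = 165.
Therefore the extremal is
    y(x) = −(15/2) x^2 + 165 x + 6.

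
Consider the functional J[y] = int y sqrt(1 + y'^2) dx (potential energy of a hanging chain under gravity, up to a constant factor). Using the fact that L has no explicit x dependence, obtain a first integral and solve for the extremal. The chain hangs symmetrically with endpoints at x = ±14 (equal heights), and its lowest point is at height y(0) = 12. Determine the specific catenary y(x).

The Lagrangian L(y, y') = y sqrt(1 + y'^2) has no explicit x dependence, so the Beltrami identity applies:
    L − y' ∂L/∂y' = C.
Compute ∂L/∂y' = y · y' / sqrt(1 + y'^2). Then
    L − y' ∂L/∂y'
    = y sqrt(1 + y'^2) − y · y'^2 / sqrt(1 + y'^2)
    = y (1 + y'^2 − y'^2) / sqrt(1 + y'^2)
    = y / sqrt(1 + y'^2) = C.
Squaring gives y^2 = C^2 (1 + y'^2), i.e.
    y'^2 = y^2 / C^2 − 1.
Separating variables,
    dy / sqrt(y^2 − C^2) = dx / C,
and integrating gives arccosh(y / C) = (x − a)/C, so
    y(x) = C cosh((x − a)/C),
the catenary. The constants C and a are fixed by the two endpoint conditions (and, for the hanging-chain problem, the length constraint selects C).
Now fit the given data. The endpoints x = ±14 are symmetric at equal height, so the catenary is even about its minimum: a = 0 and y(x) = C cosh(x/C). The lowest point is y(0) = C cosh(0) = C, and we are told y(0) = 12, so C = 12. Therefore
    y(x) = 12 cosh(x/12),
and at the endpoints
    y(±14) = 12 cosh(14/12).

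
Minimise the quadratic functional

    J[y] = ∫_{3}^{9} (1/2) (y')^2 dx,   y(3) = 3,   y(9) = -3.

The Lagrangian is L = (1/2) (y')^2.
Compute ∂L/∂y = 0, ∂L/∂y' = y'.
The Euler-Lagrange equation d/dx(∂L/∂y') − ∂L/∂y = 0 reduces to
    y'' = 0.
Its general solution is
    y(x) = A x + B,
with A, B fixed by the endpoint conditions.
Applying the endpoint conditions y(3) = 3 and y(9) = -3: solve A·3 + B = 3 and A·9 + B = -3. Subtracting gives A(9 − 3) = -3 − 3, so A = -1, and B = 3 − A·3 = 6. Therefore
    y(x) = -x + 6.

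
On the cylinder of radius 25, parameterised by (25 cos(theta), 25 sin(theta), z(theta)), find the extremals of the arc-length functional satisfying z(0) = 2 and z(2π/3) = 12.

Parameterise the cylinder of radius R = 25 as
    r(θ) = (25 cos θ, 25 sin θ, z(θ)).
The arc-length element is
    ds = sqrt(625 + (dz/dθ)^2) dθ,
so the Lagrangian is L = sqrt(625 + z'^2).
L depends on z' only, not on z or θ, so ∂L/∂z = 0 and
    ∂L/∂z' = z' / sqrt(625 + z'^2).
The Euler-Lagrange equation gives
    d/dθ( z' / sqrt(625 + z'^2) ) = 0,
so z' is constant. Integrating once:
    z(θ) = a θ + b,
a helix on the cylinder (a straight line when the cylinder is unrolled). The constants a, b are determined by the endpoint conditions.
With endpoint conditions z(0) = 2 and z(2π/3) = 12: from z(0) = b we get b = 2, and a·2π/3 + 2 = 12 gives a = 15/π, so
    z(θ) = (15/π) θ + 2.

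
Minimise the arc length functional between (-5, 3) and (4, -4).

Arc-length functional: J[y] = ∫ sqrt(1 + (y')^2) dx.
Lagrangian L = sqrt(1 + (y')^2) has no explicit y dependence, so ∂L/∂y = 0 and the Euler-Lagrange equation gives
    d/dx( y' / sqrt(1 + (y')^2) ) = 0  ⇒  y' / sqrt(1 + (y')^2) = const.
Hence y' is constant, so y(x) is affine.
Fitting the endpoints (-5, 3) and (4, -4):
    slope m = ((-4) − 3) / (4 − (-5)) = -7/9,
    intercept c = 3 − m·(-5) = -8/9.
Extremal: y(x) = (-7/9) x - 8/9.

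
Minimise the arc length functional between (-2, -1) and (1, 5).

Arc-length functional: J[y] = ∫ sqrt(1 + (y')^2) dx.
Lagrangian L = sqrt(1 + (y')^2) has no explicit y dependence, so ∂L/∂y = 0 and the Euler-Lagrange equation gives
    d/dx( y' / sqrt(1 + (y')^2) ) = 0  ⇒  y' / sqrt(1 + (y')^2) = const.
Hence y' is constant, so y(x) is affine.
Fitting the endpoints (-2, -1) and (1, 5):
    slope m = (5 − (-1)) / (1 − (-2)) = 2,
    intercept c = (-1) − m·(-2) = 3.
Extremal: y(x) = 2 x + 3.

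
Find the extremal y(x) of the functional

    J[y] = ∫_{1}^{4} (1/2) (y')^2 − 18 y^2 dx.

The Lagrangian is L = (1/2) (y')^2 − 18 y^2.
Compute ∂L/∂y = -36y, ∂L/∂y' = y'.
The Euler-Lagrange equation d/dx(∂L/∂y') − ∂L/∂y = 0 reduces to
    y'' + 36 y = 0.
Its general solution is
    y(x) = A sin(6x) + B cos(6x),
with A, B fixed by the endpoint conditions.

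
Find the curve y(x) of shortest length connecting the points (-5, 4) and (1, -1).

Arc-length functional: J[y] = ∫ sqrt(1 + (y')^2) dx.
Lagrangian L = sqrt(1 + (y')^2) has no explicit y dependence, so ∂L/∂y = 0 and the Euler-Lagrange equation gives
    d/dx( y' / sqrt(1 + (y')^2) ) = 0  ⇒  y' / sqrt(1 + (y')^2) = const.
Hence y' is constant, so y(x) is affine.
Fitting the endpoints (-5, 4) and (1, -1):
    slope m = ((-1) − 4) / (1 − (-5)) = -5/6,
    intercept c = 4 − m·(-5) = -1/6.
Extremal: y(x) = (-5/6) x - 1/6.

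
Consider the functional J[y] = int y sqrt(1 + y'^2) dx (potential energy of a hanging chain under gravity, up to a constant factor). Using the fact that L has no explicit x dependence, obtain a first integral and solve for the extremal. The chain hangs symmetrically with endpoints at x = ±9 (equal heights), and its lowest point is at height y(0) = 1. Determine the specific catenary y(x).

The Lagrangian L(y, y') = y sqrt(1 + y'^2) has no explicit x dependence, so the Beltrami identity applies:
    L − y' ∂L/∂y' = C.
Compute ∂L/∂y' = y · y' / sqrt(1 + y'^2). Then
    L − y' ∂L/∂y'
    = y sqrt(1 + y'^2) − y · y'^2 / sqrt(1 + y'^2)
    = y (1 + y'^2 − y'^2) / sqrt(1 + y'^2)
    = y / sqrt(1 + y'^2) = C.
Squaring gives y^2 = C^2 (1 + y'^2), i.e.
    y'^2 = y^2 / C^2 − 1.
Separating variables,
    dy / sqrt(y^2 − C^2) = dx / C,
and integrating gives arccosh(y / C) = (x − a)/C, so
    y(x) = C cosh((x − a)/C),
the catenary. The constants C and a are fixed by the two endpoint conditions (and, for the hanging-chain problem, the length constraint selects C).
Now fit the given data. The endpoints x = ±9 are symmetric at equal height, so the catenary is even about its minimum: a = 0 and y(x) = C cosh(x/C). The lowest point is y(0) = C cosh(0) = C, and we are told y(0) = 1, so C = 1. Therefore
    y(x) = cosh(x),
and at the endpoints
    y(±9) = cosh(9).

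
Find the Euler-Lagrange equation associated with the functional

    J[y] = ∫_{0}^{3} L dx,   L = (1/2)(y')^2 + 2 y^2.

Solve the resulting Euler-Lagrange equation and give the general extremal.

The Lagrangian is L = (1/2)(y')^2 + 2 y^2.
∂L/∂y = 4y.
∂L/∂y' = y'.
The Euler-Lagrange equation d/dx(∂L/∂y') − ∂L/∂y = 0 becomes:
    y'' - 4 y = 0
General solution: y(x) = A e^(2x) + B e^(-2x), where A and B are arbitrary constants fixed by the endpoint conditions.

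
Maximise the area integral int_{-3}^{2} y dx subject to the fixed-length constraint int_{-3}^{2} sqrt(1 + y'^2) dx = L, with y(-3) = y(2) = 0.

Set up the augmented Lagrangian using a multiplier λ for the length constraint:
    F(y, y') = y − λ sqrt(1 + y'^2).
F has no explicit x dependence, so the Beltrami identity yields a first integral
    F − y' ∂F/∂y' = C.
Compute ∂F/∂y' = −λ y' / sqrt(1 + y'^2). Then
    y − λ sqrt(1 + y'^2) + λ y'^2 / sqrt(1 + y'^2) = C
    ⇒  y − λ / sqrt(1 + y'^2) = C.
Solving for y' and integrating gives
    (x − a)^2 + (y − b)^2 = λ^2,
a circular arc of radius λ. The constants a, b are determined by the endpoint conditions y(-3) = y(2) = 0, and λ is fixed implicitly by the length constraint
    ∫_{-3}^{2} sqrt(1 + y'^2) dx = L.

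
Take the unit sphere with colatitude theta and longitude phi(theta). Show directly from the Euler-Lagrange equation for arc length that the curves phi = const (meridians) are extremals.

On the unit sphere with spherical coordinates (θ, φ), the induced metric is
    ds^2 = dθ^2 + sin^2(θ) dφ^2.
Using θ as the parameter, the arc-length functional becomes
    J[φ] = ∫ sqrt(1 + sin^2(θ) (dφ/dθ)^2) dθ.
So L = sqrt(1 + sin^2(θ) φ'^2). Compute
    ∂L/∂φ = 0  (L has no explicit φ dependence),
    ∂L/∂φ' = sin^2(θ) φ' / sqrt(1 + sin^2(θ) φ'^2).
For the candidate φ(θ) = c (constant), φ' = 0, so ∂L/∂φ' evaluated along the candidate vanishes, and ∂L/∂φ is identically zero. Hence
    d/dθ(∂L/∂φ') − ∂L/∂φ = 0
is satisfied. Therefore meridians φ = const are extremals of arc length — they are geodesics on the sphere.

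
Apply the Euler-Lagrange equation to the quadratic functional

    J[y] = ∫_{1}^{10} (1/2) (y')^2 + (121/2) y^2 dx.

The Lagrangian is L = (1/2) (y')^2 + (121/2) y^2.
Compute ∂L/∂y = 121y, ∂L/∂y' = y'.
The Euler-Lagrange equation d/dx(∂L/∂y') − ∂L/∂y = 0 reduces to
    y'' − 121 y = 0.
Its general solution is
    y(x) = A e^(11x) + B e^(−11x),
with A, B fixed by the endpoint conditions.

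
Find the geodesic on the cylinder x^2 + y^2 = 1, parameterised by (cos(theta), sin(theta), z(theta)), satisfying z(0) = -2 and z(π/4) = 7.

Parameterise the cylinder of radius R = 1 as
    r(θ) = (cos θ, sin θ, z(θ)).
The arc-length element is
    ds = sqrt(1 + (dz/dθ)^2) dθ,
so the Lagrangian is L = sqrt(1 + z'^2).
L depends on z' only, not on z or θ, so ∂L/∂z = 0 and
    ∂L/∂z' = z' / sqrt(1 + z'^2).
The Euler-Lagrange equation gives
    d/dθ( z' / sqrt(1 + z'^2) ) = 0,
so z' is constant. Integrating once:
    z(θ) = a θ + b,
a helix on the cylinder (a straight line when the cylinder is unrolled). The constants a, b are determined by the endpoint conditions.
With endpoint conditions z(0) = -2 and z(π/4) = 7: from z(0) = b we get b = -2, and a·π/4 + -2 = 7 gives a = 36/π, so
    z(θ) = (36/π) θ − 2.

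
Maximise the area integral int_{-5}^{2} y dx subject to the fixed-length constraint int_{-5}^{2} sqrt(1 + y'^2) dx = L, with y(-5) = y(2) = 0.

Set up the augmented Lagrangian using a multiplier λ for the length constraint:
    F(y, y') = y − λ sqrt(1 + y'^2).
F has no explicit x dependence, so the Beltrami identity yields a first integral
    F − y' ∂F/∂y' = C.
Compute ∂F/∂y' = −λ y' / sqrt(1 + y'^2). Then
    y − λ sqrt(1 + y'^2) + λ y'^2 / sqrt(1 + y'^2) = C
    ⇒  y − λ / sqrt(1 + y'^2) = C.
Solving for y' and integrating gives
    (x − a)^2 + (y − b)^2 = λ^2,
a circular arc of radius λ. The constants a, b are determined by the endpoint conditions y(-5) = y(2) = 0, and λ is fixed implicitly by the length constraint
    ∫_{-5}^{2} sqrt(1 + y'^2) dx = L.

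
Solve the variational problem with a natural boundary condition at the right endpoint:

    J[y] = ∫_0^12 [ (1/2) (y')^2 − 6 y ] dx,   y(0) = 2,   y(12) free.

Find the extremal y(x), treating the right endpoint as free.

The Lagrangian L = (1/2) (y')^2 − 6 y gives
    ∂L/∂y = −6,   ∂L/∂y' = y'.
Euler-Lagrange: d/dx(y') − (−6) = 0, i.e. y'' + 6 = 0, so
    y(x) = −(6/2) x^2 + C1 x + C2.
Fixed left endpoint y(0) = 2 ⇒ C2 = 2.
The right endpoint x = 12 is free, so the natural (transversality) condition is ∂L/∂y' |_{x=12} = 0, i.e. y'(12) = 0.
Compute y'(x) = −6 x + C1, so y'(12) = −72 + C1 = 0 ⇒ C1 = 72.
Therefore the extremal is
    y(x) = −3 x^2 + 72 x + 2.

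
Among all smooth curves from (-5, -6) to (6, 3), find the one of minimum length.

Arc-length functional: J[y] = ∫ sqrt(1 + (y')^2) dx.
Lagrangian L = sqrt(1 + (y')^2) has no explicit y dependence, so ∂L/∂y = 0 and the Euler-Lagrange equation gives
    d/dx( y' / sqrt(1 + (y')^2) ) = 0  ⇒  y' / sqrt(1 + (y')^2) = const.
Hence y' is constant, so y(x) is affine.
Fitting the endpoints (-5, -6) and (6, 3):
    slope m = (3 − (-6)) / (6 − (-5)) = 9/11,
    intercept c = (-6) − m·(-5) = -21/11.
Extremal: y(x) = (9/11) x - 21/11.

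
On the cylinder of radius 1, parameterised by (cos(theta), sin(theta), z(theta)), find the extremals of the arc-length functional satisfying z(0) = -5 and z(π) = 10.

Parameterise the cylinder of radius R = 1 as
    r(θ) = (cos θ, sin θ, z(θ)).
The arc-length element is
    ds = sqrt(1 + (dz/dθ)^2) dθ,
so the Lagrangian is L = sqrt(1 + z'^2).
L depends on z' only, not on z or θ, so ∂L/∂z = 0 and
    ∂L/∂z' = z' / sqrt(1 + z'^2).
The Euler-Lagrange equation gives
    d/dθ( z' / sqrt(1 + z'^2) ) = 0,
so z' is constant. Integrating once:
    z(θ) = a θ + b,
a helix on the cylinder (a straight line when the cylinder is unrolled). The constants a, b are determined by the endpoint conditions.
With endpoint conditions z(0) = -5 and z(π) = 10: from z(0) = b we get b = -5, and a·π + -5 = 10 gives a = 15/π, so
    z(θ) = (15/π) θ − 5.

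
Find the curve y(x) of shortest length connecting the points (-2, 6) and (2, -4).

Arc-length functional: J[y] = ∫ sqrt(1 + (y')^2) dx.
Lagrangian L = sqrt(1 + (y')^2) has no explicit y dependence, so ∂L/∂y = 0 and the Euler-Lagrange equation gives
    d/dx( y' / sqrt(1 + (y')^2) ) = 0  ⇒  y' / sqrt(1 + (y')^2) = const.
Hence y' is constant, so y(x) is affine.
Fitting the endpoints (-2, 6) and (2, -4):
    slope m = ((-4) − 6) / (2 − (-2)) = -5/2,
    intercept c = 6 − m·(-2) = 1.
Extremal: y(x) = (-5/2) x + 1.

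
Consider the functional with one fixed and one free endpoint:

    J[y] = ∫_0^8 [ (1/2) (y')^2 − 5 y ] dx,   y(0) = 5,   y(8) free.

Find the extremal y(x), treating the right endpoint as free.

The Lagrangian L = (1/2) (y')^2 − 5 y gives
    ∂L/∂y = −5,   ∂L/∂y' = y'.
Euler-Lagrange: d/dx(y') − (−5) = 0, i.e. y'' + 5 = 0, so
    y(x) = −(5/2) x^2 + C1 x + C2.
Fixed left endpoint y(0) = 5 ⇒ C2 = 5.
The right endpoint x = 8 is free, so the natural (transversality) condition is ∂L/∂y' |_{x=8} = 0, i.e. y'(8) = 0.
Compute y'(x) = −5 x + C1, so y'(8) = −40 + C1 = 0 ⇒ C1 = 40.
Therefore the extremal is
    y(x) = −(5/2) x^2 + 40 x + 5.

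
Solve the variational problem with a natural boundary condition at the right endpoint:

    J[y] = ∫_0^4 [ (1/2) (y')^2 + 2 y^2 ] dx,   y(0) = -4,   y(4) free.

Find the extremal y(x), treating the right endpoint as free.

The Lagrangian L = (1/2) (y')^2 + 2 y^2 gives
    ∂L/∂y = 4 y,   ∂L/∂y' = y'.
Euler-Lagrange: y'' − 4 y = 0.
With k = 2, the general solution is
    y(x) = A cosh(2 x) + B sinh(2 x).
Fixed left endpoint y(0) = -4 ⇒ A = -4.
The right endpoint x = 4 is free, so the natural (transversality) condition is ∂L/∂y' |_{x=4} = 0, i.e. y'(4) = 0.
Compute y'(x) = A k sinh(k x) + B k cosh(k x), so
    y'(4) = A k sinh(k·4) + B k cosh(k·4) = 0
    ⇒ B = −A tanh(k·4) = 4 tanh(2·4).
Therefore the extremal is
    y(x) = −4 cosh(2 x) + 4 tanh(2·4) sinh(2 x).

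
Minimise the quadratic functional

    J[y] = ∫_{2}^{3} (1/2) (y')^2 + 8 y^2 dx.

The Lagrangian is L = (1/2) (y')^2 + 8 y^2.
Compute ∂L/∂y = 16y, ∂L/∂y' = y'.
The Euler-Lagrange equation d/dx(∂L/∂y') − ∂L/∂y = 0 reduces to
    y'' − 16 y = 0.
Its general solution is
    y(x) = A e^(4x) + B e^(−4x),
with A, B fixed by the endpoint conditions.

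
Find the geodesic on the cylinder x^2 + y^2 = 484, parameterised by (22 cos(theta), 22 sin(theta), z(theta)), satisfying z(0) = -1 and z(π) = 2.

Parameterise the cylinder of radius R = 22 as
    r(θ) = (22 cos θ, 22 sin θ, z(θ)).
The arc-length element is
    ds = sqrt(484 + (dz/dθ)^2) dθ,
so the Lagrangian is L = sqrt(484 + z'^2).
L depends on z' only, not on z or θ, so ∂L/∂z = 0 and
    ∂L/∂z' = z' / sqrt(484 + z'^2).
The Euler-Lagrange equation gives
    d/dθ( z' / sqrt(484 + z'^2) ) = 0,
so z' is constant. Integrating once:
    z(θ) = a θ + b,
a helix on the cylinder (a straight line when the cylinder is unrolled). The constants a, b are determined by the endpoint conditions.
With endpoint conditions z(0) = -1 and z(π) = 2: from z(0) = b we get b = -1, and a·π + -1 = 2 gives a = 3/π, so
    z(θ) = (3/π) θ − 1.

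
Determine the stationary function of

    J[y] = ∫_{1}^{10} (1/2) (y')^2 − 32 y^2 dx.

The Lagrangian is L = (1/2) (y')^2 − 32 y^2.
Compute ∂L/∂y = -64y, ∂L/∂y' = y'.
The Euler-Lagrange equation d/dx(∂L/∂y') − ∂L/∂y = 0 reduces to
    y'' + 64 y = 0.
Its general solution is
    y(x) = A sin(8x) + B cos(8x),
with A, B fixed by the endpoint conditions.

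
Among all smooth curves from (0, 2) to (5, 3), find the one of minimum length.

Arc-length functional: J[y] = ∫ sqrt(1 + (y')^2) dx.
Lagrangian L = sqrt(1 + (y')^2) has no explicit y dependence, so ∂L/∂y = 0 and the Euler-Lagrange equation gives
    d/dx( y' / sqrt(1 + (y')^2) ) = 0  ⇒  y' / sqrt(1 + (y')^2) = const.
Hence y' is constant, so y(x) is affine.
Fitting the endpoints (0, 2) and (5, 3):
    slope m = (3 − 2) / (5 − 0) = 1/5,
    intercept c = 2 − m·0 = 2.
Extremal: y(x) = (1/5) x + 2.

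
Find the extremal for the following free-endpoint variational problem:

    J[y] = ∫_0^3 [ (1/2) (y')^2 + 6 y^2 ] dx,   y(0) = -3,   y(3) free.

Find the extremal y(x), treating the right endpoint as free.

The Lagrangian L = (1/2) (y')^2 + 6 y^2 gives
    ∂L/∂y = 12 y,   ∂L/∂y' = y'.
Euler-Lagrange: y'' − 12 y = 0.
With k = sqrt(12), the general solution is
    y(x) = A cosh(sqrt(12) x) + B sinh(sqrt(12) x).
Fixed left endpoint y(0) = -3 ⇒ A = -3.
The right endpoint x = 3 is free, so the natural (transversality) condition is ∂L/∂y' |_{x=3} = 0, i.e. y'(3) = 0.
Compute y'(x) = A k sinh(k x) + B k cosh(k x), so
    y'(3) = A k sinh(k·3) + B k cosh(k·3) = 0
    ⇒ B = −A tanh(k·3) = 3 tanh(sqrt(12)·3).
Therefore the extremal is
    y(x) = −3 cosh(sqrt(12) x) + 3 tanh(sqrt(12)·3) sinh(sqrt(12) x).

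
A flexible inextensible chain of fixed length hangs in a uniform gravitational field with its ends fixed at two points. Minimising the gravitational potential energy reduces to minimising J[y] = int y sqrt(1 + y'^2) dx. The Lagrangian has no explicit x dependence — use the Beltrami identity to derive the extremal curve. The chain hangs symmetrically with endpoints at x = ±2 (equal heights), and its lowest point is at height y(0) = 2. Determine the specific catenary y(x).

The Lagrangian L(y, y') = y sqrt(1 + y'^2) has no explicit x dependence, so the Beltrami identity applies:
    L − y' ∂L/∂y' = C.
Compute ∂L/∂y' = y · y' / sqrt(1 + y'^2). Then
    L − y' ∂L/∂y'
    = y sqrt(1 + y'^2) − y · y'^2 / sqrt(1 + y'^2)
    = y (1 + y'^2 − y'^2) / sqrt(1 + y'^2)
    = y / sqrt(1 + y'^2) = C.
Squaring gives y^2 = C^2 (1 + y'^2), i.e.
    y'^2 = y^2 / C^2 − 1.
Separating variables,
    dy / sqrt(y^2 − C^2) = dx / C,
and integrating gives arccosh(y / C) = (x − a)/C, so
    y(x) = C cosh((x − a)/C),
the catenary. The constants C and a are fixed by the two endpoint conditions (and, for the hanging-chain problem, the length constraint selects C).
Now fit the given data. The endpoints x = ±2 are symmetric at equal height, so the catenary is even about its minimum: a = 0 and y(x) = C cosh(x/C). The lowest point is y(0) = C cosh(0) = C, and we are told y(0) = 2, so C = 2. Therefore
    y(x) = 2 cosh(x/2),
and at the endpoints
    y(±2) = 2 cosh(2/2).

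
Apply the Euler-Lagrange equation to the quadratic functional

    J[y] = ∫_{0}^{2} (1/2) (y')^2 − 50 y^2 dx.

The Lagrangian is L = (1/2) (y')^2 − 50 y^2.
Compute ∂L/∂y = -100y, ∂L/∂y' = y'.
The Euler-Lagrange equation d/dx(∂L/∂y') − ∂L/∂y = 0 reduces to
    y'' + 100 y = 0.
Its general solution is
    y(x) = A sin(10x) + B cos(10x),
with A, B fixed by the endpoint conditions.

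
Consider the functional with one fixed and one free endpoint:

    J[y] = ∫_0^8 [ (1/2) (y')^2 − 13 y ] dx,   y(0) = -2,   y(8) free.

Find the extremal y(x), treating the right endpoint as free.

The Lagrangian L = (1/2) (y')^2 − 13 y gives
    ∂L/∂y = −13,   ∂L/∂y' = y'.
Euler-Lagrange: d/dx(y') − (−13) = 0, i.e. y'' + 13 = 0, so
    y(x) = −(13/2) x^2 + C1 x + C2.
Fixed left endpoint y(0) = -2 ⇒ C2 = -2.
The right endpoint x = 8 is free, so the natural (transversality) condition is ∂L/∂y' |_{x=8} = 0, i.e. y'(8) = 0.
Compute y'(x) = −13 x + C1, so y'(8) = −104 + C1 = 0 ⇒ C1 = 104.
Therefore the extremal is
    y(x) = −(13/2) x^2 + 104 x − 2.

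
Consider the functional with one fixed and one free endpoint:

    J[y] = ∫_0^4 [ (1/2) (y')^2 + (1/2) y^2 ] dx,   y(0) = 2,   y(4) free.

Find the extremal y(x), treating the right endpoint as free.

The Lagrangian L = (1/2) (y')^2 + (1/2) y^2 gives
    ∂L/∂y = 1 y,   ∂L/∂y' = y'.
Euler-Lagrange: y'' − y = 0.
With k = 1, the general solution is
    y(x) = A cosh(x) + B sinh(x).
Fixed left endpoint y(0) = 2 ⇒ A = 2.
The right endpoint x = 4 is free, so the natural (transversality) condition is ∂L/∂y' |_{x=4} = 0, i.e. y'(4) = 0.
Compute y'(x) = A k sinh(k x) + B k cosh(k x), so
    y'(4) = A k sinh(k·4) + B k cosh(k·4) = 0
    ⇒ B = −A tanh(k·4) = − 2 tanh(1·4).
Therefore the extremal is
    y(x) = 2 cosh(1 x) − 2 tanh(1·4) sinh(1 x).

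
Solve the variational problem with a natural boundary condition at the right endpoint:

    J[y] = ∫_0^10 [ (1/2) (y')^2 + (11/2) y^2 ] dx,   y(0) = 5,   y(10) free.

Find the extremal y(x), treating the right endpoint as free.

The Lagrangian L = (1/2) (y')^2 + (11/2) y^2 gives
    ∂L/∂y = 11 y,   ∂L/∂y' = y'.
Euler-Lagrange: y'' − 11 y = 0.
With k = sqrt(11), the general solution is
    y(x) = A cosh(sqrt(11) x) + B sinh(sqrt(11) x).
Fixed left endpoint y(0) = 5 ⇒ A = 5.
The right endpoint x = 10 is free, so the natural (transversality) condition is ∂L/∂y' |_{x=10} = 0, i.e. y'(10) = 0.
Compute y'(x) = A k sinh(k x) + B k cosh(k x), so
    y'(10) = A k sinh(k·10) + B k cosh(k·10) = 0
    ⇒ B = −A tanh(k·10) = − 5 tanh(sqrt(11)·10).
Therefore the extremal is
    y(x) = 5 cosh(sqrt(11) x) − 5 tanh(sqrt(11)·10) sinh(sqrt(11) x).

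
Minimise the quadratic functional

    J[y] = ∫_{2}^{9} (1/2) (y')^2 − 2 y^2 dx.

The Lagrangian is L = (1/2) (y')^2 − 2 y^2.
Compute ∂L/∂y = -4y, ∂L/∂y' = y'.
The Euler-Lagrange equation d/dx(∂L/∂y') − ∂L/∂y = 0 reduces to
    y'' + 4 y = 0.
Its general solution is
    y(x) = A sin(2x) + B cos(2x),
with A, B fixed by the endpoint conditions.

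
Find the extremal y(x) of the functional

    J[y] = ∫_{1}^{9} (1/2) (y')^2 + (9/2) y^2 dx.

The Lagrangian is L = (1/2) (y')^2 + (9/2) y^2.
Compute ∂L/∂y = 9y, ∂L/∂y' = y'.
The Euler-Lagrange equation d/dx(∂L/∂y') − ∂L/∂y = 0 reduces to
    y'' − 9 y = 0.
Its general solution is
    y(x) = A e^(3x) + B e^(−3x),
with A, B fixed by the endpoint conditions.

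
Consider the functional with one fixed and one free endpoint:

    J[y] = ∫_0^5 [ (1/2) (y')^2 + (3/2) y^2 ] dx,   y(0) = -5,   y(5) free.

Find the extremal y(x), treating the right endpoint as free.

The Lagrangian L = (1/2) (y')^2 + (3/2) y^2 gives
    ∂L/∂y = 3 y,   ∂L/∂y' = y'.
Euler-Lagrange: y'' − 3 y = 0.
With k = sqrt(3), the general solution is
    y(x) = A cosh(sqrt(3) x) + B sinh(sqrt(3) x).
Fixed left endpoint y(0) = -5 ⇒ A = -5.
The right endpoint x = 5 is free, so the natural (transversality) condition is ∂L/∂y' |_{x=5} = 0, i.e. y'(5) = 0.
Compute y'(x) = A k sinh(k x) + B k cosh(k x), so
    y'(5) = A k sinh(k·5) + B k cosh(k·5) = 0
    ⇒ B = −A tanh(k·5) = 5 tanh(sqrt(3)·5).
Therefore the extremal is
    y(x) = −5 cosh(sqrt(3) x) + 5 tanh(sqrt(3)·5) sinh(sqrt(3) x).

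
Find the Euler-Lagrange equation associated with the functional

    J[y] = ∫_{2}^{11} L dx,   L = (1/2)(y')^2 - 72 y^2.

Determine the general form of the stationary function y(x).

The Lagrangian is L = (1/2)(y')^2 - 72 y^2.
∂L/∂y = -144y.
∂L/∂y' = y'.
The Euler-Lagrange equation d/dx(∂L/∂y') − ∂L/∂y = 0 becomes:
    y'' + 144 y = 0
General solution: y(x) = A sin(12x) + B cos(12x), where A and B are arbitrary constants fixed by the endpoint conditions.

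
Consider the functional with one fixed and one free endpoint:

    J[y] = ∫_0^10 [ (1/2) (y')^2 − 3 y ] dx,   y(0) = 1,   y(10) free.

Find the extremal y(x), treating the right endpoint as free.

The Lagrangian L = (1/2) (y')^2 − 3 y gives
    ∂L/∂y = −3,   ∂L/∂y' = y'.
Euler-Lagrange: d/dx(y') − (−3) = 0, i.e. y'' + 3 = 0, so
    y(x) = −(3/2) x^2 + C1 x + C2.
Fixed left endpoint y(0) = 1 ⇒ C2 = 1.
The right endpoint x = 10 is free, so the natural (transversality) condition is ∂L/∂y' |_{x=10} = 0, i.e. y'(10) = 0.
Compute y'(x) = −3 x + C1, so y'(10) = −30 + C1 = 0 ⇒ C1 = 30.
Therefore the extremal is
    y(x) = −(3/2) x^2 + 30 x + 1.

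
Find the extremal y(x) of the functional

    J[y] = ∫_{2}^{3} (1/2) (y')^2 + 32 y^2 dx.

The Lagrangian is L = (1/2) (y')^2 + 32 y^2.
Compute ∂L/∂y = 64y, ∂L/∂y' = y'.
The Euler-Lagrange equation d/dx(∂L/∂y') − ∂L/∂y = 0 reduces to
    y'' − 64 y = 0.
Its general solution is
    y(x) = A e^(8x) + B e^(−8x),
with A, B fixed by the endpoint conditions.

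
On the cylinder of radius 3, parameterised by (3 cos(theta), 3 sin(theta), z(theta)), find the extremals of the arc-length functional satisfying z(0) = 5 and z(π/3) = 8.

Parameterise the cylinder of radius R = 3 as
    r(θ) = (3 cos θ, 3 sin θ, z(θ)).
The arc-length element is
    ds = sqrt(9 + (dz/dθ)^2) dθ,
so the Lagrangian is L = sqrt(9 + z'^2).
L depends on z' only, not on z or θ, so ∂L/∂z = 0 and
    ∂L/∂z' = z' / sqrt(9 + z'^2).
The Euler-Lagrange equation gives
    d/dθ( z' / sqrt(9 + z'^2) ) = 0,
so z' is constant. Integrating once:
    z(θ) = a θ + b,
a helix on the cylinder (a straight line when the cylinder is unrolled). The constants a, b are determined by the endpoint conditions.
With endpoint conditions z(0) = 5 and z(π/3) = 8: from z(0) = b we get b = 5, and a·π/3 + 5 = 8 gives a = 9/π, so
    z(θ) = (9/π) θ + 5.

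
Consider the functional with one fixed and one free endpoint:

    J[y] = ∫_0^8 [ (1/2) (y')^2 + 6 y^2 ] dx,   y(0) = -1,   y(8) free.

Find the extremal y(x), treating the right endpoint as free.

The Lagrangian L = (1/2) (y')^2 + 6 y^2 gives
    ∂L/∂y = 12 y,   ∂L/∂y' = y'.
Euler-Lagrange: y'' − 12 y = 0.
With k = sqrt(12), the general solution is
    y(x) = A cosh(sqrt(12) x) + B sinh(sqrt(12) x).
Fixed left endpoint y(0) = -1 ⇒ A = -1.
The right endpoint x = 8 is free, so the natural (transversality) condition is ∂L/∂y' |_{x=8} = 0, i.e. y'(8) = 0.
Compute y'(x) = A k sinh(k x) + B k cosh(k x), so
    y'(8) = A k sinh(k·8) + B k cosh(k·8) = 0
    ⇒ B = −A tanh(k·8) = tanh(sqrt(12)·8).
Therefore the extremal is
    y(x) = −cosh(sqrt(12) x) + tanh(sqrt(12)·8) sinh(sqrt(12) x).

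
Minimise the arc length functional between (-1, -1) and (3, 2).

Arc-length functional: J[y] = ∫ sqrt(1 + (y')^2) dx.
Lagrangian L = sqrt(1 + (y')^2) has no explicit y dependence, so ∂L/∂y = 0 and the Euler-Lagrange equation gives
    d/dx( y' / sqrt(1 + (y')^2) ) = 0  ⇒  y' / sqrt(1 + (y')^2) = const.
Hence y' is constant, so y(x) is affine.
Fitting the endpoints (-1, -1) and (3, 2):
    slope m = (2 − (-1)) / (3 − (-1)) = 3/4,
    intercept c = (-1) − m·(-1) = -1/4.
Extremal: y(x) = (3/4) x - 1/4.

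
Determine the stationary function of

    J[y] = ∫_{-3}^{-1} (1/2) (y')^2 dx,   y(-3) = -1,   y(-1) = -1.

The Lagrangian is L = (1/2) (y')^2.
Compute ∂L/∂y = 0, ∂L/∂y' = y'.
The Euler-Lagrange equation d/dx(∂L/∂y') − ∂L/∂y = 0 reduces to
    y'' = 0.
Its general solution is
    y(x) = A x + B,
with A, B fixed by the endpoint conditions.
Applying the endpoint conditions y(-3) = -1 and y(-1) = -1: solve A·-3 + B = -1 and A·-1 + B = -1. Subtracting gives A(-1 − -3) = -1 − -1, so A = 0, and B = -1 − A·-3 = -1. Therefore
    y(x) = -1.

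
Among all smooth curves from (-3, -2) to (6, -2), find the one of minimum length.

Arc-length functional: J[y] = ∫ sqrt(1 + (y')^2) dx.
Lagrangian L = sqrt(1 + (y')^2) has no explicit y dependence, so ∂L/∂y = 0 and the Euler-Lagrange equation gives
    d/dx( y' / sqrt(1 + (y')^2) ) = 0  ⇒  y' / sqrt(1 + (y')^2) = const.
Hence y' is constant, so y(x) is affine.
Fitting the endpoints (-3, -2) and (6, -2):
    slope m = ((-2) − (-2)) / (6 − (-3)) = 0,
    intercept c = (-2) − m·(-3) = -2.
Extremal: y(x) = -2.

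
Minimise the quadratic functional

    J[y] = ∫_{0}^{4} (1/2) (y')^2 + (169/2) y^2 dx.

The Lagrangian is L = (1/2) (y')^2 + (169/2) y^2.
Compute ∂L/∂y = 169y, ∂L/∂y' = y'.
The Euler-Lagrange equation d/dx(∂L/∂y') − ∂L/∂y = 0 reduces to
    y'' − 169 y = 0.
Its general solution is
    y(x) = A e^(13x) + B e^(−13x),
with A, B fixed by the endpoint conditions.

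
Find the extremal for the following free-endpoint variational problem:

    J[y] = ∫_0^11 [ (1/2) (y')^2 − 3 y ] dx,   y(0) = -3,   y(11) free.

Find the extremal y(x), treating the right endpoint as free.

The Lagrangian L = (1/2) (y')^2 − 3 y gives
    ∂L/∂y = −3,   ∂L/∂y' = y'.
Euler-Lagrange: d/dx(y') − (−3) = 0, i.e. y'' + 3 = 0, so
    y(x) = −(3/2) x^2 + C1 x + C2.
Fixed left endpoint y(0) = -3 ⇒ C2 = -3.
The right endpoint x = 11 is free, so the natural (transversality) condition is ∂L/∂y' |_{x=11} = 0, i.e. y'(11) = 0.
Compute y'(x) = −3 x + C1, so y'(11) = −33 + C1 = 0 ⇒ C1 = 33.
Therefore the extremal is
    y(x) = −(3/2) x^2 + 33 x − 3.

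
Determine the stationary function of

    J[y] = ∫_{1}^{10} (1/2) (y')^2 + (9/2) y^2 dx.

The Lagrangian is L = (1/2) (y')^2 + (9/2) y^2.
Compute ∂L/∂y = 9y, ∂L/∂y' = y'.
The Euler-Lagrange equation d/dx(∂L/∂y') − ∂L/∂y = 0 reduces to
    y'' − 9 y = 0.
Its general solution is
    y(x) = A e^(3x) + B e^(−3x),
with A, B fixed by the endpoint conditions.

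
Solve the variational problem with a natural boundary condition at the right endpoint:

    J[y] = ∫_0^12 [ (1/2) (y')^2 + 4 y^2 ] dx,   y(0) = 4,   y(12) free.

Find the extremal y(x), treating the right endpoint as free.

The Lagrangian L = (1/2) (y')^2 + 4 y^2 gives
    ∂L/∂y = 8 y,   ∂L/∂y' = y'.
Euler-Lagrange: y'' − 8 y = 0.
With k = sqrt(8), the general solution is
    y(x) = A cosh(sqrt(8) x) + B sinh(sqrt(8) x).
Fixed left endpoint y(0) = 4 ⇒ A = 4.
The right endpoint x = 12 is free, so the natural (transversality) condition is ∂L/∂y' |_{x=12} = 0, i.e. y'(12) = 0.
Compute y'(x) = A k sinh(k x) + B k cosh(k x), so
    y'(12) = A k sinh(k·12) + B k cosh(k·12) = 0
    ⇒ B = −A tanh(k·12) = − 4 tanh(sqrt(8)·12).
Therefore the extremal is
    y(x) = 4 cosh(sqrt(8) x) − 4 tanh(sqrt(8)·12) sinh(sqrt(8) x).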